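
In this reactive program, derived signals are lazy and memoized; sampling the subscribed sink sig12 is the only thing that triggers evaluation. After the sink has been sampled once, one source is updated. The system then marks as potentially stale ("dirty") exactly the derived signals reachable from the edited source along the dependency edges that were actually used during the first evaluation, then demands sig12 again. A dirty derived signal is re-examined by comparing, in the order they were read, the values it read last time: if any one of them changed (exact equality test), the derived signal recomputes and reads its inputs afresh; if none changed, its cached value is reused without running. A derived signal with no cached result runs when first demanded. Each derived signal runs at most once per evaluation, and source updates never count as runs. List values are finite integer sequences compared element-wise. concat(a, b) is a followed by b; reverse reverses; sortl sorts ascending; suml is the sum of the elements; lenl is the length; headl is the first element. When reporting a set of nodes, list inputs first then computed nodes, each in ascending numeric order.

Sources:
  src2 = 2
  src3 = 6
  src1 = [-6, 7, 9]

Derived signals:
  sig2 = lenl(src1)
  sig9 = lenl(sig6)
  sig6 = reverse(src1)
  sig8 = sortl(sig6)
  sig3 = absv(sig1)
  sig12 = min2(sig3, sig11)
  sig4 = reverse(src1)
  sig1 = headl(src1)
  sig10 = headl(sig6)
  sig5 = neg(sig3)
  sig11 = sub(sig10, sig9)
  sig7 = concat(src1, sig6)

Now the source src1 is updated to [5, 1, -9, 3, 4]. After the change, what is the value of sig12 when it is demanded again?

First demand of the output computes:
  sig1 = headl([-6, 7, 9]) = -6
  sig3 = absv(-6) = 6
  sig6 = reverse([-6, 7, 9]) = [9, 7, -6]
  sig9 = lenl([9, 7, -6]) = 3
  sig10 = headl([9, 7, -6]) = 9
  sig11 = sub(9, 3) = 6
  sig12 = min2(6, 6) = 6

After the edit, cleaning proceeds:
  sig1: a read changed (src1 [-6, 7, 9]->[5, 1, -9, 3, 4]) — executes, giving 5.
  sig3: a read changed (sig1 -6->5) — executes, giving 5.
  sig6: a read changed (src1 [-6, 7, 9]->[5, 1, -9, 3, 4]) — executes, giving [4, 3, -9, 1, 5].
  sig9: a read changed (sig6 [9, 7, -6]->[4, 3, -9, 1, 5]) — executes, giving 5.
  sig10: a read changed (sig6 [9, 7, -6]->[4, 3, -9, 1, 5]) — executes, giving 4.
  sig11: a read changed (sig10 9->4; sig9 3->5) — executes, giving -1.
  sig12: a read changed (sig3 6->5; sig11 6->-1) — executes, giving -1.

Demanding sig12 again yields -1.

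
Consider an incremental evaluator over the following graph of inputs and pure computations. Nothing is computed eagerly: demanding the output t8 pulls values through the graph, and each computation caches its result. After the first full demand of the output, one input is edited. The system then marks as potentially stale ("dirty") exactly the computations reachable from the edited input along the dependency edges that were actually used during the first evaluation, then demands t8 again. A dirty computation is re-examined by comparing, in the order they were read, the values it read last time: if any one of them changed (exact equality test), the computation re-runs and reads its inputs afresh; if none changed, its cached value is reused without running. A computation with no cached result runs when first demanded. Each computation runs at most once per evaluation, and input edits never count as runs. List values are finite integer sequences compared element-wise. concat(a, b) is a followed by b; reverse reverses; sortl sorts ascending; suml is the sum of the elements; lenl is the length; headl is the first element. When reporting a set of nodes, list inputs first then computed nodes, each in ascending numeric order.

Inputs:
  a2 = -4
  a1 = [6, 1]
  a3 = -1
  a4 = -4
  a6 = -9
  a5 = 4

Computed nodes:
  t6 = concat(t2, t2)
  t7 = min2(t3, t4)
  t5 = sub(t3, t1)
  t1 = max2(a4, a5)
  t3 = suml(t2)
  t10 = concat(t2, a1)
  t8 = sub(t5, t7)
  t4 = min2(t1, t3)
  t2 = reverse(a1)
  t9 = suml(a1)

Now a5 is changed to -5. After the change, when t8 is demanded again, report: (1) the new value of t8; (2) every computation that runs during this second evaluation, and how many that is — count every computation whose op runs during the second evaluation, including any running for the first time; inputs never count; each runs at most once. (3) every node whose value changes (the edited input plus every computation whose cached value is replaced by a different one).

t8 now evaluates to 15.
Run set: t1, t4, t5, t7, t8 (5 run).
Changed values: a5, t1, t4, t5, t7, t8.

Initial pass — values computed on the first demand:
  t1 = max2(-4, 4) = 4
  t2 = reverse([6, 1]) = [1, 6]
  t3 = suml([1, 6]) = 7
  t4 = min2(4, 7) = 4
  t5 = sub(7, 4) = 3
  t7 = min2(7, 4) = 4
  t8 = sub(3, 4) = -1

Second demand — change propagation:
  t1: re-runs because a5 4->-5; new result -4.
  t4: re-runs because t1 4->-4; new result -4.
  t5: re-runs because t1 4->-4; new result 11.
  t7: re-runs because t4 4->-4; new result -4.
  t8: re-runs because t5 3->11; t7 4->-4; new result 15.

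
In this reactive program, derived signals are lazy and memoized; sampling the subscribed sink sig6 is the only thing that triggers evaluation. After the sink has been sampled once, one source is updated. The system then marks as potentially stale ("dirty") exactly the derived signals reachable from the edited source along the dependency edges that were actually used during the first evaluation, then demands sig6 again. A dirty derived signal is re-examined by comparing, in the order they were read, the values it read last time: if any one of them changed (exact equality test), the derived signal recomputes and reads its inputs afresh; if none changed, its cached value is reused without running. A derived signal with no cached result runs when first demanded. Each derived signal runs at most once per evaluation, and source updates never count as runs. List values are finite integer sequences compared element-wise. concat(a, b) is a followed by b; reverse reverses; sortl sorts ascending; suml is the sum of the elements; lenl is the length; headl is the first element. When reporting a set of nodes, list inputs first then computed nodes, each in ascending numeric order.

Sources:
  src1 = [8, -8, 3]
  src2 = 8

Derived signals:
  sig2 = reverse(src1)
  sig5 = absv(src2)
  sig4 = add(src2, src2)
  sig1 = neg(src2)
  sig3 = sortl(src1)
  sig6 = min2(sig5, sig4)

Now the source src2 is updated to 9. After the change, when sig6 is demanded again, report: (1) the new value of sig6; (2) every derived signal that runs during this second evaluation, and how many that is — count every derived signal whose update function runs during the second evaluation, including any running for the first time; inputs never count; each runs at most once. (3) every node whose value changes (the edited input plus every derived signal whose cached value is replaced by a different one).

Demanding sig6 again yields 9.
3 derived signals run: sig4, sig5, sig6.
The nodes whose values change: src2, sig4, sig5, sig6.

First demand of the output computes:
  sig4 = add(8, 8) = 16
  sig5 = absv(8) = 8
  sig6 = min2(8, 16) = 8

After the edit, cleaning proceeds:
  sig4: a read changed (src2 8->9; src2 8->9) — executes, giving 18.
  sig5: a read changed (src2 8->9) — executes, giving 9.
  sig6: a read changed (sig5 8->9; sig4 16->18) — executes, giving 9.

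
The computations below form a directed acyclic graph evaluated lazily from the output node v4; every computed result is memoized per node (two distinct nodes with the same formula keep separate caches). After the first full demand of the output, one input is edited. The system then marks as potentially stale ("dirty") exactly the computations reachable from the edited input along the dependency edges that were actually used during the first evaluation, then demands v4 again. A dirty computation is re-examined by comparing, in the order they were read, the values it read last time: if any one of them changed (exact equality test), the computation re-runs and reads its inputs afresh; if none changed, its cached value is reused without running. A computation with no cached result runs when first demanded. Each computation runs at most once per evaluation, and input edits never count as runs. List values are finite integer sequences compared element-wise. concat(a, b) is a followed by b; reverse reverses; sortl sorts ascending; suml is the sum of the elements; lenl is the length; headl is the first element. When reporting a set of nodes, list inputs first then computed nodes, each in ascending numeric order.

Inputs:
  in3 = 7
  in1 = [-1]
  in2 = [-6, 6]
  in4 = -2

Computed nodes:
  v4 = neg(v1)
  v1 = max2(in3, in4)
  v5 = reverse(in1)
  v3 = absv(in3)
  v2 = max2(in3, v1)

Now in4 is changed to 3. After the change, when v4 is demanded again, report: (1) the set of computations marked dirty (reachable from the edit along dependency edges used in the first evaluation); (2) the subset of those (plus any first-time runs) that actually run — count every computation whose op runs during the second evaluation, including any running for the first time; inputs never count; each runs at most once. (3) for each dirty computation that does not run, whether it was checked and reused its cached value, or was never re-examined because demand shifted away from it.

The edit dirties: v1, v4.
1 computations run: v1.
Cache hits after checking: v4.
Note the absorption at v1: it re-runs yet its value is the same, leaving the output's value untouched.

First demand of the output computes:
  v1 = max2(7, -2) = 7
  v4 = neg(7) = -7

After the edit, cleaning proceeds:
  v1: a read changed (in4 -2->3) — executes, giving 7 — identical to its old value.
  v4: dirty, but its reads are unchanged (v1 unchanged); cached -7 stands.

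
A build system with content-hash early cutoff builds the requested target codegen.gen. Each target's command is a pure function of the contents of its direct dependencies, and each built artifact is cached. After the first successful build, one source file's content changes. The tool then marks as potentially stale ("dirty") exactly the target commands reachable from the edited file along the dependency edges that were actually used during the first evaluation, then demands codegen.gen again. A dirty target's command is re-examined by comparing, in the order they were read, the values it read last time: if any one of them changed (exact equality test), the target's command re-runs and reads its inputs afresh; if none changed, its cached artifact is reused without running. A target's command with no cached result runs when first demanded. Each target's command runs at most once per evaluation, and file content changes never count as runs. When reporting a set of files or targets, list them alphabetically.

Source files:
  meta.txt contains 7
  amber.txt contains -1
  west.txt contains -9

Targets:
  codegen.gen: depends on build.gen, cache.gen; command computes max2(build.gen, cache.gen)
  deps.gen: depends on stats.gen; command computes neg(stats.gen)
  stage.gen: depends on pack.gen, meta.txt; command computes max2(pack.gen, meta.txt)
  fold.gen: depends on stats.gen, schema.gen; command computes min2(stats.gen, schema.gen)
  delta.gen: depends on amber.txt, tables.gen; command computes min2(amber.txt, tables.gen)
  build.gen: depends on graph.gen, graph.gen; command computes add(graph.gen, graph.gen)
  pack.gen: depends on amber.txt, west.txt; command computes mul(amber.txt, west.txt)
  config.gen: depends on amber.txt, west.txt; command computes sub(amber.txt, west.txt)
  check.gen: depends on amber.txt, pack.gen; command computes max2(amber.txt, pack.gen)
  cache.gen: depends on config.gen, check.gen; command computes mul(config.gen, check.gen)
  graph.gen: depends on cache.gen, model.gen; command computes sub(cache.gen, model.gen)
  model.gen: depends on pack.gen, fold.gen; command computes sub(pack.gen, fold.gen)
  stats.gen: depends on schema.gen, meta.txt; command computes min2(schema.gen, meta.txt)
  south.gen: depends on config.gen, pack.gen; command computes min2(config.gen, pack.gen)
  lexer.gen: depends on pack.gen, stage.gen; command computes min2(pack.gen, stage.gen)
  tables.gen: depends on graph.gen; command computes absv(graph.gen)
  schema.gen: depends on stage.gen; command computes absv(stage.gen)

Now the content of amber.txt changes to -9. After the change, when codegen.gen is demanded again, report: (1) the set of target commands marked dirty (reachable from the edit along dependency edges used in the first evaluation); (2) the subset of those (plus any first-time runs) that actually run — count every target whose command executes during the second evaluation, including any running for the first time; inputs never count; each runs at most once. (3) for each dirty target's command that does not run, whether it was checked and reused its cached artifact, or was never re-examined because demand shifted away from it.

First evaluation (everything demanded from the output):
  config.gen = sub(-1, -9) = 8
  pack.gen = mul(-1, -9) = 9
  check.gen = max2(-1, 9) = 9
  cache.gen = mul(8, 9) = 72
  stage.gen = max2(9, 7) = 9
  schema.gen = absv(9) = 9
  stats.gen = min2(9, 7) = 7
  fold.gen = min2(7, 9) = 7
  model.gen = sub(9, 7) = 2
  graph.gen = sub(72, 2) = 70
  build.gen = add(70, 70) = 140
  codegen.gen = max2(140, 72) = 140

Propagation after the edit:
  config.gen: runs — amber.txt -1->-9; result 0.
  pack.gen: runs — amber.txt -1->-9; result 81.
  check.gen: runs — amber.txt -1->-9; pack.gen 9->81; result 81.
  cache.gen: runs — config.gen 8->0; check.gen 9->81; result 0.
  stage.gen: runs — pack.gen 9->81; result 81.
  schema.gen: runs — stage.gen 9->81; result 81.
  stats.gen: runs — schema.gen 9->81; result 7 (same value as before).
  fold.gen: runs — schema.gen 9->81; result 7 (same value as before).
  model.gen: runs — pack.gen 9->81; result 74.
  graph.gen: runs — cache.gen 72->0; model.gen 2->74; result -74.
  build.gen: runs — graph.gen 70->-74; graph.gen 70->-74; result -148.
  codegen.gen: runs — build.gen 140->-148; cache.gen 72->0; result 0.

Marked dirty: build.gen, cache.gen, check.gen, codegen.gen, config.gen, fold.gen, graph.gen, model.gen, pack.gen, schema.gen, stage.gen, stats.gen.
Target commands that run: build.gen, cache.gen, check.gen, codegen.gen, config.gen, fold.gen, graph.gen, model.gen, pack.gen, schema.gen, stage.gen, stats.gen — 12 in total.
Every dirty target's command ran.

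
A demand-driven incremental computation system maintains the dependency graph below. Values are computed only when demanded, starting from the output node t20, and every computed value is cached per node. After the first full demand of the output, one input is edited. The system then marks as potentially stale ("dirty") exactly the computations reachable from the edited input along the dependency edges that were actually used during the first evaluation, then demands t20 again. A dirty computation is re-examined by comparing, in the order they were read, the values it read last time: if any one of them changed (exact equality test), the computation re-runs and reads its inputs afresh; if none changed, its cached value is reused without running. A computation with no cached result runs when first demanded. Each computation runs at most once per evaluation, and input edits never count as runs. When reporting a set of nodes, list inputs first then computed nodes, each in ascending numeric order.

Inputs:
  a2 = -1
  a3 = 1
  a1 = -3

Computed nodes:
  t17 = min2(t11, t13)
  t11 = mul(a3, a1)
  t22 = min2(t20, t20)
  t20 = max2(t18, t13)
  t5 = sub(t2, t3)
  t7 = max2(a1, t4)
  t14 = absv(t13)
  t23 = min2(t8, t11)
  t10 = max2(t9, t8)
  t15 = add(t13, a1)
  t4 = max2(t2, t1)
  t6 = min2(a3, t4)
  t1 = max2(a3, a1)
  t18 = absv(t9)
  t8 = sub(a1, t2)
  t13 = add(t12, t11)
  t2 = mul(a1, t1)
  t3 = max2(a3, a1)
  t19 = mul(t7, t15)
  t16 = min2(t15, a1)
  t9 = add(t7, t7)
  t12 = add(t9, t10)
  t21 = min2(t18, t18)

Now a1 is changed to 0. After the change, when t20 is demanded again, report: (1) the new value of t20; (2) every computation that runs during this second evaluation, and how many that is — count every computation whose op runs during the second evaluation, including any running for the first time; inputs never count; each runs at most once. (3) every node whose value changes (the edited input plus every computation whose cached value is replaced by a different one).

First evaluation (everything demanded from the output):
  t1 = max2(1, -3) = 1
  t2 = mul(-3, 1) = -3
  t4 = max2(-3, 1) = 1
  t7 = max2(-3, 1) = 1
  t8 = sub(-3, -3) = 0
  t9 = add(1, 1) = 2
  t10 = max2(2, 0) = 2
  t11 = mul(1, -3) = -3
  t12 = add(2, 2) = 4
  t13 = add(4, -3) = 1
  t18 = absv(2) = 2
  t20 = max2(2, 1) = 2

Propagation after the edit:
  t1: runs — a1 -3->0; result 1 (same value as before).
  t2: runs — a1 -3->0; result 0.
  t4: runs — t2 -3->0; result 1 (same value as before).
  t7: runs — a1 -3->0; result 1 (same value as before).
  t8: runs — a1 -3->0; t2 -3->0; result 0 (same value as before).
  t9: checked — values it read are unchanged (t7 unchanged, t7 unchanged); reused cached 2 without running.
  t10: checked — values it read are unchanged (t9 unchanged, t8 unchanged); reused cached 2 without running.
  t11: runs — a1 -3->0; result 0.
  t12: checked — values it read are unchanged (t9 unchanged, t10 unchanged); reused cached 4 without running.
  t13: runs — t11 -3->0; result 4.
  t18: checked — values it read are unchanged (t9 unchanged); reused cached 2 without running.
  t20: runs — t13 1->4; result 4.

Key observation: the cutoff stops propagation at t9 — its inputs' values are unchanged, so it reuses its cache.

New value of t20: 4.
Computations that run: t1, t2, t4, t7, t8, t11, t13, t20 — 8 in total.
Values that change: a1, t2, t11, t13, t20.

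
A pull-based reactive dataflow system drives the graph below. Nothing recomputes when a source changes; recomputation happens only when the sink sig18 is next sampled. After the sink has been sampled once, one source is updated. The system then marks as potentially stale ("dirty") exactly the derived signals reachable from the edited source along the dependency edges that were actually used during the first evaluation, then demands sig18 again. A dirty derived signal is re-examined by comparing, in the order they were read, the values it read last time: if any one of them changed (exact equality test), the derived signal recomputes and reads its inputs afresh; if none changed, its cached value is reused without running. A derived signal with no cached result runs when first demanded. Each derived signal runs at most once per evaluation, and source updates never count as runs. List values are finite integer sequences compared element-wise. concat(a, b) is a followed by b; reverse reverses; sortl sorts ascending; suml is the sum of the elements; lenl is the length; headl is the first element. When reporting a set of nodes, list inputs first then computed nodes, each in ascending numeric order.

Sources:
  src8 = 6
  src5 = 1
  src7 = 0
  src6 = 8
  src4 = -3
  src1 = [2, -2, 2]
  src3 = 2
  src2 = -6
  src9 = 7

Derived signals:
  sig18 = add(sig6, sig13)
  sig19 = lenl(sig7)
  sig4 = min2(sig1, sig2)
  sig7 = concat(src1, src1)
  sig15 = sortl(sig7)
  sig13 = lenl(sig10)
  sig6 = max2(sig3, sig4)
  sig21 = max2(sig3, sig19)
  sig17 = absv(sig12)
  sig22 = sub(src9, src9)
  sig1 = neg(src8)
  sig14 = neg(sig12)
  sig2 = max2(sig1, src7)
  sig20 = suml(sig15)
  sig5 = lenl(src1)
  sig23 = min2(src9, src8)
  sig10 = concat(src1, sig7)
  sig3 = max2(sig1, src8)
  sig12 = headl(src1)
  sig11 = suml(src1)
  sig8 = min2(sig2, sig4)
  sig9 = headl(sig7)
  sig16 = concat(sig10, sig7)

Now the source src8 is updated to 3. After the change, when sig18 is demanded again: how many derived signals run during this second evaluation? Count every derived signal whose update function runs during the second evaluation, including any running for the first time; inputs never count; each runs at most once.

Derived signals that run: sig1, sig2, sig3, sig4, sig6, sig18 — 6 in total.

First evaluation (everything demanded from the output):
  sig1 = neg(6) = -6
  sig2 = max2(-6, 0) = 0
  sig3 = max2(-6, 6) = 6
  sig4 = min2(-6, 0) = -6
  sig6 = max2(6, -6) = 6
  sig7 = concat([2, -2, 2], [2, -2, 2]) = [2, -2, 2, 2, -2, 2]
  sig10 = concat([2, -2, 2], [2, -2, 2, 2, -2, 2]) = [2, -2, 2, 2, -2, 2, 2, -2, 2]
  sig13 = lenl([2, -2, 2, 2, -2, 2, 2, -2, 2]) = 9
  sig18 = add(6, 9) = 15

Propagation after the edit:
  sig1: runs — src8 6->3; result -3.
  sig2: runs — sig1 -6->-3; result 0 (same value as before).
  sig3: runs — sig1 -6->-3; src8 6->3; result 3.
  sig4: runs — sig1 -6->-3; result -3.
  sig6: runs — sig3 6->3; sig4 -6->-3; result 3.
  sig18: runs — sig6 6->3; result 12.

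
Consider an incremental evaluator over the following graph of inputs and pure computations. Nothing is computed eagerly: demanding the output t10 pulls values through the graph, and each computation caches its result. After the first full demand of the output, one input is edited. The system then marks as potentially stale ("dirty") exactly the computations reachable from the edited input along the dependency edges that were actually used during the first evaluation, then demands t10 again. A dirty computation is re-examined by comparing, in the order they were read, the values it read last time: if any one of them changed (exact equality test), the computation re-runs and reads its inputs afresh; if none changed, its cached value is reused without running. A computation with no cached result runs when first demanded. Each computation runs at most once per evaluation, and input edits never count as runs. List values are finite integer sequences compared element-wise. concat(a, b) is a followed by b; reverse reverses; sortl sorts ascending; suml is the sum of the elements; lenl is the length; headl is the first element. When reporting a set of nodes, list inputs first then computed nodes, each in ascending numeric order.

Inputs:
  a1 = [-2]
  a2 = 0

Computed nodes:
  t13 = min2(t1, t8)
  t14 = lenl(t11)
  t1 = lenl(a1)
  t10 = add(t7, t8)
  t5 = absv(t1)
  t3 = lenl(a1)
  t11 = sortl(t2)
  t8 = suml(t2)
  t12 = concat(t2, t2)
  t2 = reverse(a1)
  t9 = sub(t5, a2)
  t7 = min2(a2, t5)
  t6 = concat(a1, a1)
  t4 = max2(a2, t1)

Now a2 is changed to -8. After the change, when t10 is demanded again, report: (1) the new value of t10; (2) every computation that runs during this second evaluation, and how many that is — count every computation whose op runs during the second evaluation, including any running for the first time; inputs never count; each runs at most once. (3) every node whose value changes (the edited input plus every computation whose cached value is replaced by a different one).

t10 now evaluates to -10.
Run set: t7, t10 (2 run).
Changed values: a2, t7, t10.

Initial pass — values computed on the first demand:
  t1 = lenl([-2]) = 1
  t2 = reverse([-2]) = [-2]
  t5 = absv(1) = 1
  t7 = min2(0, 1) = 0
  t8 = suml([-2]) = -2
  t10 = add(0, -2) = -2

Second demand — change propagation:
  t7: re-runs because a2 0->-8; new result -8.
  t10: re-runs because t7 0->-8; new result -10.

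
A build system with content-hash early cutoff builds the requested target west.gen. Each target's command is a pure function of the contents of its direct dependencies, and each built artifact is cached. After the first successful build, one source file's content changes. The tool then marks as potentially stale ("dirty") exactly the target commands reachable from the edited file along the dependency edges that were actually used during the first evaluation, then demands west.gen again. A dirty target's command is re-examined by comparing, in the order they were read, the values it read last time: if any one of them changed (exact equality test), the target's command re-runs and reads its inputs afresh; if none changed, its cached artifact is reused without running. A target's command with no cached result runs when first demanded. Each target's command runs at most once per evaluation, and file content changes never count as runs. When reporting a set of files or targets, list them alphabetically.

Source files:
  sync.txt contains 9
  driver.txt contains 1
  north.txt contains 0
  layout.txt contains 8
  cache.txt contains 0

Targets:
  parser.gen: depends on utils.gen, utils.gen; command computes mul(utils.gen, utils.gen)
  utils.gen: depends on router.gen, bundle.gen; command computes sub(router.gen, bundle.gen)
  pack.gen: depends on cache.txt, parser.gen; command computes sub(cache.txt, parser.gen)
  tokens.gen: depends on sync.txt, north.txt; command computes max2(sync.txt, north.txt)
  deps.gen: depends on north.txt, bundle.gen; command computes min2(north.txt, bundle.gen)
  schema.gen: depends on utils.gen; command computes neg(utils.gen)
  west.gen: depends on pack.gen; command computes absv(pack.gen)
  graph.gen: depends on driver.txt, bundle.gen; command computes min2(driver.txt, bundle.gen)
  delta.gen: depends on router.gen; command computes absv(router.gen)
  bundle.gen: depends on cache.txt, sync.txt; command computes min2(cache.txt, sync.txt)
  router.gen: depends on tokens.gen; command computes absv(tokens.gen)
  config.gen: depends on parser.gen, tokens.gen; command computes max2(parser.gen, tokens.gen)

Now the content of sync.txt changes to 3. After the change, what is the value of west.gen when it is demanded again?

First evaluation (everything demanded from the output):
  bundle.gen = min2(0, 9) = 0
  tokens.gen = max2(9, 0) = 9
  router.gen = absv(9) = 9
  utils.gen = sub(9, 0) = 9
  parser.gen = mul(9, 9) = 81
  pack.gen = sub(0, 81) = -81
  west.gen = absv(-81) = 81

Propagation after the edit:
  bundle.gen: runs — sync.txt 9->3; result 0 (same value as before).
  tokens.gen: runs — sync.txt 9->3; result 3.
  router.gen: runs — tokens.gen 9->3; result 3.
  utils.gen: runs — router.gen 9->3; result 3.
  parser.gen: runs — utils.gen 9->3; utils.gen 9->3; result 9.
  pack.gen: runs — parser.gen 81->9; result -9.
  west.gen: runs — pack.gen -81->-9; result 9.

New value of west.gen: 9.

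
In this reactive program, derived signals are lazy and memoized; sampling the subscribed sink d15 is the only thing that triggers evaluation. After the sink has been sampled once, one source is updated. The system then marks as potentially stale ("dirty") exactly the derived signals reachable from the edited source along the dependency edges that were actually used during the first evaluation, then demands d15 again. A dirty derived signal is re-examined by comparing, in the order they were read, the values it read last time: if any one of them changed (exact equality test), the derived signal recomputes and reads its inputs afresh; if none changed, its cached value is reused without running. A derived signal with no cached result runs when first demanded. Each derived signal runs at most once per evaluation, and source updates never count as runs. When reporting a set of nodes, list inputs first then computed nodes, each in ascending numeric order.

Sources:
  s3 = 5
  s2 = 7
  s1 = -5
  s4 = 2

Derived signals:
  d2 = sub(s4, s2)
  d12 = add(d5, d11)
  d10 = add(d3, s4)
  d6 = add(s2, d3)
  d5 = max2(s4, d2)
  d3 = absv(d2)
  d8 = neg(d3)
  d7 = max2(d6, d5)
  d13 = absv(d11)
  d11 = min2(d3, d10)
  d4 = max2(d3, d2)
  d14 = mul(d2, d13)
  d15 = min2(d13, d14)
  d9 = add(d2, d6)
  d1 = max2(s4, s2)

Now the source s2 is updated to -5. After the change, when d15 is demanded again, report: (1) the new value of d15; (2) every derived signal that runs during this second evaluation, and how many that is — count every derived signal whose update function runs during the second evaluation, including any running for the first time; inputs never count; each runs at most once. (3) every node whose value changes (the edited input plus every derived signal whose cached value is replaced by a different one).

First demand of the output computes:
  d2 = sub(2, 7) = -5
  d3 = absv(-5) = 5
  d10 = add(5, 2) = 7
  d11 = min2(5, 7) = 5
  d13 = absv(5) = 5
  d14 = mul(-5, 5) = -25
  d15 = min2(5, -25) = -25

After the edit, cleaning proceeds:
  d2: a read changed (s2 7->-5) — executes, giving 7.
  d3: a read changed (d2 -5->7) — executes, giving 7.
  d10: a read changed (d3 5->7) — executes, giving 9.
  d11: a read changed (d3 5->7; d10 7->9) — executes, giving 7.
  d13: a read changed (d11 5->7) — executes, giving 7.
  d14: a read changed (d2 -5->7; d13 5->7) — executes, giving 49.
  d15: a read changed (d13 5->7; d14 -25->49) — executes, giving 7.

Demanding d15 again yields 7.
7 derived signals run: d2, d3, d10, d11, d13, d14, d15.
The nodes whose values change: s2, d2, d3, d10, d11, d13, d14, d15.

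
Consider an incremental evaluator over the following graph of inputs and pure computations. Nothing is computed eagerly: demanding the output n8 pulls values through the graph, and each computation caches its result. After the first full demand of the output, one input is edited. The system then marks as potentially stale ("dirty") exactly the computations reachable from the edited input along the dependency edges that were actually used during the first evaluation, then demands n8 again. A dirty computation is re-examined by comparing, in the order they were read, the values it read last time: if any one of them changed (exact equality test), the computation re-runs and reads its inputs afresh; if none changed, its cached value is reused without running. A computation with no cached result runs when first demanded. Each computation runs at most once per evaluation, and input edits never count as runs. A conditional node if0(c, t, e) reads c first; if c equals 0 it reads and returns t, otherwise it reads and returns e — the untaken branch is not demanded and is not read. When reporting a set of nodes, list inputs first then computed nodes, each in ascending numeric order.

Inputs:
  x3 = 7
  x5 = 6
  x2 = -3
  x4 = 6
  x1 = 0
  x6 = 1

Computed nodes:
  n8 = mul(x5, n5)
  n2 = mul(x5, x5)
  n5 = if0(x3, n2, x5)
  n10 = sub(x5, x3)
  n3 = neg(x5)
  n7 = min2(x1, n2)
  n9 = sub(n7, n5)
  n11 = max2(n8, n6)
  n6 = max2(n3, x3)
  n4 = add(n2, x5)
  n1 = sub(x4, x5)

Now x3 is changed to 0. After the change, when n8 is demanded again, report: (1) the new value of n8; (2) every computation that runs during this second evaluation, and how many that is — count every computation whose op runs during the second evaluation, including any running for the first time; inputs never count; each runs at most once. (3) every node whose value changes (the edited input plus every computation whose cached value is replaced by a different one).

Initial pass — values computed on the first demand:
  n5 = if0(x3=7 -> else branch x5) = 6
  n8 = mul(6, 6) = 36

Second demand — change propagation:
  n2: newly demanded (no cache) — executes and yields 36.
  n5: re-runs because x3 7->0; new result 36.
  n8: re-runs because n5 6->36; new result 216.

The important point: the flipped condition pulls in fresh nodes; n2 runs for the first time.

n8 now evaluates to 216.
Run set: n2, n5, n8 (3 run).
Changed values: x3, n5, n8.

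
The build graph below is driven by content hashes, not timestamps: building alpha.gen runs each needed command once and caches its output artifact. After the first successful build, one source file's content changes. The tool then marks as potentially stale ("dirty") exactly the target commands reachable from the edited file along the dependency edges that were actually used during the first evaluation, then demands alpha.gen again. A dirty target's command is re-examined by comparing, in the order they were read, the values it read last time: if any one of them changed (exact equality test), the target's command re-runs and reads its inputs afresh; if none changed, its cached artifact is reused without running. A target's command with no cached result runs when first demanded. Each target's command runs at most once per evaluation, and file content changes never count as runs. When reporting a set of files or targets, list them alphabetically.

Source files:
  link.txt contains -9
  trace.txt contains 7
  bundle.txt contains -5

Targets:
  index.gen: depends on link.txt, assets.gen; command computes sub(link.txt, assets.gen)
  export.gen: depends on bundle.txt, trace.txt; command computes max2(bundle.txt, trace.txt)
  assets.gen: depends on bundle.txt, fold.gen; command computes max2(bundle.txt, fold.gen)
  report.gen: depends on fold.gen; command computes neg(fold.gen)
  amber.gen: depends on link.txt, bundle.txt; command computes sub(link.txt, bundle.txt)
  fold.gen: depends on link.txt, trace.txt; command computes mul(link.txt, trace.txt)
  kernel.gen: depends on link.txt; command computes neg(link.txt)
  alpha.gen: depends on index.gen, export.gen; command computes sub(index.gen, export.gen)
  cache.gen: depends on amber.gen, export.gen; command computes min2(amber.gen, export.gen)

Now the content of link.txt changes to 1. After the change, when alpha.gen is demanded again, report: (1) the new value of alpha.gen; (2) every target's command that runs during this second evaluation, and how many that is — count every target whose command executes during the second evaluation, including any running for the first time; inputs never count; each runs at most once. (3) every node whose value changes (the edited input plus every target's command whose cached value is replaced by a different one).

Initial pass — values computed on the first demand:
  export.gen = max2(-5, 7) = 7
  fold.gen = mul(-9, 7) = -63
  assets.gen = max2(-5, -63) = -5
  index.gen = sub(-9, -5) = -4
  alpha.gen = sub(-4, 7) = -11

Second demand — change propagation:
  fold.gen: re-runs because link.txt -9->1; new result 7.
  assets.gen: re-runs because fold.gen -63->7; new result 7.
  index.gen: re-runs because link.txt -9->1; assets.gen -5->7; new result -6.
  alpha.gen: re-runs because index.gen -4->-6; new result -13.

alpha.gen now evaluates to -13.
Run set: alpha.gen, assets.gen, fold.gen, index.gen (4 run).
Changed values: alpha.gen, assets.gen, fold.gen, index.gen, link.txt.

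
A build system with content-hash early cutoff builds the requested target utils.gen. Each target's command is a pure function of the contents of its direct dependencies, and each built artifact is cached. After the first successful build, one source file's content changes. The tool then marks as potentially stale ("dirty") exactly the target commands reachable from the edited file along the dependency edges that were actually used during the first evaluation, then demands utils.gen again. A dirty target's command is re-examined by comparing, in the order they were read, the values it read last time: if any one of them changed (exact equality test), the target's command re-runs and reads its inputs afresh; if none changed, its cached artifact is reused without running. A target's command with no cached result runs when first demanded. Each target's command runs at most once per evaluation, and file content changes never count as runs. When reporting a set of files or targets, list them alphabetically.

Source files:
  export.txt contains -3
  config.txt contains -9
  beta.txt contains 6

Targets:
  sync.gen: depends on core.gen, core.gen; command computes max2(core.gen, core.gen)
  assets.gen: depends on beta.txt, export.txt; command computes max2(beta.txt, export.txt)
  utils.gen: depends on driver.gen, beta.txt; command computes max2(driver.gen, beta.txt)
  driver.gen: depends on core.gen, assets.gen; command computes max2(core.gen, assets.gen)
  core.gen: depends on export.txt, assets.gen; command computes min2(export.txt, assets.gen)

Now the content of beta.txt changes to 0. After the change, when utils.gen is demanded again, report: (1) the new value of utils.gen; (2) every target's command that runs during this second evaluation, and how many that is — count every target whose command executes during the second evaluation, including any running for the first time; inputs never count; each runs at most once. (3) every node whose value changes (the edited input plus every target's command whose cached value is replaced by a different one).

New value of utils.gen: 0.
Target commands that run: assets.gen, core.gen, driver.gen, utils.gen — 4 in total.
Values that change: assets.gen, beta.txt, driver.gen, utils.gen.

First evaluation (everything demanded from the output):
  assets.gen = max2(6, -3) = 6
  core.gen = min2(-3, 6) = -3
  driver.gen = max2(-3, 6) = 6
  utils.gen = max2(6, 6) = 6

Propagation after the edit:
  assets.gen: runs — beta.txt 6->0; result 0.
  core.gen: runs — assets.gen 6->0; result -3 (same value as before).
  driver.gen: runs — assets.gen 6->0; result 0.
  utils.gen: runs — driver.gen 6->0; beta.txt 6->0; result 0.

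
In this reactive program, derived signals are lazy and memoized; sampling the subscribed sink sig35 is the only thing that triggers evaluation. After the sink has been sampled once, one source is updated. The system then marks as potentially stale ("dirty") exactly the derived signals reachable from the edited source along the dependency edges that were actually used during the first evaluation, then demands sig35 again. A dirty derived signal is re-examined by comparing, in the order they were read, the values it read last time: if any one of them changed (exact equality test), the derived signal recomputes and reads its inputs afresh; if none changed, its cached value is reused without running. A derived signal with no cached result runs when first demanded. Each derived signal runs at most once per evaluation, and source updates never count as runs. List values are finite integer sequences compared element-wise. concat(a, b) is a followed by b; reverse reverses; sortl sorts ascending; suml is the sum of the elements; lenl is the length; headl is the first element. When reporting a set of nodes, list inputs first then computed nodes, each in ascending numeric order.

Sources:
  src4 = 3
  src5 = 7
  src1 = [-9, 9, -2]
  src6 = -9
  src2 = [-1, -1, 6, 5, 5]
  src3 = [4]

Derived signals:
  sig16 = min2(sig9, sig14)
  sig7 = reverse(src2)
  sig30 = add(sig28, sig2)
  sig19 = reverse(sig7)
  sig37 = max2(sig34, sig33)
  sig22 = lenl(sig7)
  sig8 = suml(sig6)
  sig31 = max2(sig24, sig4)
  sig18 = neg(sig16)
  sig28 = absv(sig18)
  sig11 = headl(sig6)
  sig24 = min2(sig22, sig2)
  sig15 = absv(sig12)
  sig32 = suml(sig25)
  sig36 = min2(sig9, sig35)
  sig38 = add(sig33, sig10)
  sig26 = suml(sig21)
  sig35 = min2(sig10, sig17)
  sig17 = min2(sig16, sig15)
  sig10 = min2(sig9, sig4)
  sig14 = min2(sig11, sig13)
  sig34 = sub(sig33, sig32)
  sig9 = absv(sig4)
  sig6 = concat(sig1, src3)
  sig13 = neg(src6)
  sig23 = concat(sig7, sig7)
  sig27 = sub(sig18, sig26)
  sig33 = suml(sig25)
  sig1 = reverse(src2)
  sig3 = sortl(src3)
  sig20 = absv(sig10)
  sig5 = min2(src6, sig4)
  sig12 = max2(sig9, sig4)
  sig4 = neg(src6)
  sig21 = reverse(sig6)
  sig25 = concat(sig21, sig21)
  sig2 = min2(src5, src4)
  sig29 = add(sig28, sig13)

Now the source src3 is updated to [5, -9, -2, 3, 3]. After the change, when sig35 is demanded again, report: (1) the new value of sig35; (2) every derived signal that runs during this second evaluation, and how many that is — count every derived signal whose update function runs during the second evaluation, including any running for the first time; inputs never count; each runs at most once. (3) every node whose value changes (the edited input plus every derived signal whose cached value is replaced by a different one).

First demand of the output computes:
  sig1 = reverse([-1, -1, 6, 5, 5]) = [5, 5, 6, -1, -1]
  sig4 = neg(-9) = 9
  sig6 = concat([5, 5, 6, -1, -1], [4]) = [5, 5, 6, -1, -1, 4]
  sig9 = absv(9) = 9
  sig10 = min2(9, 9) = 9
  sig11 = headl([5, 5, 6, -1, -1, 4]) = 5
  sig12 = max2(9, 9) = 9
  sig13 = neg(-9) = 9
  sig14 = min2(5, 9) = 5
  sig15 = absv(9) = 9
  sig16 = min2(9, 5) = 5
  sig17 = min2(5, 9) = 5
  sig35 = min2(9, 5) = 5

After the edit, cleaning proceeds:
  sig6: a read changed (src3 [4]->[5, -9, -2, 3, 3]) — executes, giving [5, 5, 6, -1, -1, 5, -9, -2, 3, 3].
  sig11: a read changed (sig6 [5, 5, 6, -1, -1, 4]->[5, 5, 6, -1, -1, 5, -9, -2, 3, 3]) — executes, giving 5 — identical to its old value.
  sig14: dirty, but its reads are unchanged (sig11 unchanged, sig13 unchanged); cached 5 stands.
  sig16: dirty, but its reads are unchanged (sig9 unchanged, sig14 unchanged); cached 5 stands.
  sig17: dirty, but its reads are unchanged (sig16 unchanged, sig15 unchanged); cached 5 stands.
  sig35: dirty, but its reads are unchanged (sig10 unchanged, sig17 unchanged); cached 5 stands.

Note the absorption at sig11: it re-runs yet its value is the same, leaving the output's value untouched.

Demanding sig35 again yields 5.
2 derived signals run: sig6, sig11.
The nodes whose values change: src3, sig6.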